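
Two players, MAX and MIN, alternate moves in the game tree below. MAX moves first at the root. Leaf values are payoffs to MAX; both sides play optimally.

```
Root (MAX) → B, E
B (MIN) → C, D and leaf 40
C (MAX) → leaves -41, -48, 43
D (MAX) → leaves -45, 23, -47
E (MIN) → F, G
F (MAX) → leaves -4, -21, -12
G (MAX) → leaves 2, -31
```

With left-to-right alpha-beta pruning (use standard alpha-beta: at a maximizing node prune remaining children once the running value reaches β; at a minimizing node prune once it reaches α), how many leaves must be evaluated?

10

C [α=-∞,β=+∞]: v=43
D [α=-∞,β=43]: v=23
B [α=-∞,β=+∞]: v=23
F [α=23,β=+∞]: v=-4
E [α=23,β=+∞]: v=-4 after child 1 ≤ α → α-cutoff, skip 1
Root [α=-∞,β=+∞]: v=23
Leaves evaluated: 10 of 12.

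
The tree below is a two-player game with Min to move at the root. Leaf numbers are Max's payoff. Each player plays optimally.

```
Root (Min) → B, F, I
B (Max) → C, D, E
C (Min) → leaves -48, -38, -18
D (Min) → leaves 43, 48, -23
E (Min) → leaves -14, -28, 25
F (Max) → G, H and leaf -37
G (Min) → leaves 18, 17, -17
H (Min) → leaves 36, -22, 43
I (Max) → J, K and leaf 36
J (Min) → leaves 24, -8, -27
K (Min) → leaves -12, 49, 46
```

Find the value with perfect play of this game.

C (Min): min(-48, -38, -18) = -48
D (Min): min(43, 48, -23) = -23
E (Min): min(-14, -28, 25) = -28
B (Max): max(-48, -23, -28) = -23
G (Min): min(18, 17, -17) = -17
H (Min): min(36, -22, 43) = -22
F (Max): max(-17, -22, -37) = -17
J (Min): min(24, -8, -27) = -27
K (Min): min(-12, 49, 46) = -12
I (Max): max(-27, -12, 36) = 36
Root (Min): min(-23, -17, 36) = -23

-23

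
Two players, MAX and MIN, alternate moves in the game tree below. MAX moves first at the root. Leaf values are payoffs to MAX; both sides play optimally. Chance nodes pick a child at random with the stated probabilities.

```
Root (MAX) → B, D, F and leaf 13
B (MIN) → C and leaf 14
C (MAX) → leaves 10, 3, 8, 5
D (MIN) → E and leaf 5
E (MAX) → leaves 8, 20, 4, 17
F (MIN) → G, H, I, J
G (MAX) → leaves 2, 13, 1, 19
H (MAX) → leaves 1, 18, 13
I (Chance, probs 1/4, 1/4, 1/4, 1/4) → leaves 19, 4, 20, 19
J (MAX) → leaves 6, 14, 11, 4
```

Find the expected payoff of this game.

14

C (MAX): max(10, 3, 8, 5) = 10
B (MIN): min(10, 14) = 10
E (MAX): max(8, 20, 4, 17) = 20
D (MIN): min(20, 5) = 5
G (MAX): max(2, 13, 1, 19) = 19
H (MAX): max(1, 18, 13) = 18
I (Chance): 1/4·19 + 1/4·4 + 1/4·20 + 1/4·19 = 15.5
J (MAX): max(6, 14, 11, 4) = 14
F (MIN): min(19, 18, 15.5, 14) = 14
Root (MAX): max(10, 5, 14, 13) = 14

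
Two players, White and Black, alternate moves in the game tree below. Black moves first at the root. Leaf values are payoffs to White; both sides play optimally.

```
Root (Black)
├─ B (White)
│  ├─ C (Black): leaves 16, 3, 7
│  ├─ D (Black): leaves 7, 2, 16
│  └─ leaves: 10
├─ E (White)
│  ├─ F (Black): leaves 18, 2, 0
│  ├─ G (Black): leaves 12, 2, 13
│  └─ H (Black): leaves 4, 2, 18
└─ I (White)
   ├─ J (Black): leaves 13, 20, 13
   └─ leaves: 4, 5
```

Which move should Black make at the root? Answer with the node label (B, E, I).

E

C (Black): min(16, 3, 7) = 3
D (Black): min(7, 2, 16) = 2
B (White): max(3, 2, 10) = 10
F (Black): min(18, 2, 0) = 0
G (Black): min(12, 2, 13) = 2
H (Black): min(4, 2, 18) = 2
E (White): max(0, 2, 2) = 2
J (Black): min(13, 20, 13) = 13
I (White): max(13, 4, 5) = 13
Root (Black): min(10, 2, 13) = 2
Black picks the child with the lowest value: E (value 2).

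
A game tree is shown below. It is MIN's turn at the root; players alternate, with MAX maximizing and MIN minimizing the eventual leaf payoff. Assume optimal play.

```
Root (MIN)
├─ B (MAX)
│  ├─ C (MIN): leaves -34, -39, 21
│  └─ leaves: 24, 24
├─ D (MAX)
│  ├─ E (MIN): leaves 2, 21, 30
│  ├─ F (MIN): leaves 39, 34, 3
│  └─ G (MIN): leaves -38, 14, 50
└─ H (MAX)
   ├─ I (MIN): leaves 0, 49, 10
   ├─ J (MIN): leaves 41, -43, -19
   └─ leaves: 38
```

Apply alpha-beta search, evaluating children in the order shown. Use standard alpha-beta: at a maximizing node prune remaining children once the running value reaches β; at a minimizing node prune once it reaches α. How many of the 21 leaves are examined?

18

C [α=-∞,β=+∞]: v=-39
B [α=-∞,β=+∞]: v=24
E [α=-∞,β=24]: v=2
F [α=2,β=24]: v=3
G [α=3,β=24]: v=-38 after child 1 ≤ α → α-cutoff, skip 2
D [α=-∞,β=24]: v=3
I [α=-∞,β=3]: v=0
J [α=0,β=3]: v=-43 after child 2 ≤ α → α-cutoff, skip 1
H [α=-∞,β=3]: v=38
Root [α=-∞,β=+∞]: v=3
Leaves evaluated: 18 of 21.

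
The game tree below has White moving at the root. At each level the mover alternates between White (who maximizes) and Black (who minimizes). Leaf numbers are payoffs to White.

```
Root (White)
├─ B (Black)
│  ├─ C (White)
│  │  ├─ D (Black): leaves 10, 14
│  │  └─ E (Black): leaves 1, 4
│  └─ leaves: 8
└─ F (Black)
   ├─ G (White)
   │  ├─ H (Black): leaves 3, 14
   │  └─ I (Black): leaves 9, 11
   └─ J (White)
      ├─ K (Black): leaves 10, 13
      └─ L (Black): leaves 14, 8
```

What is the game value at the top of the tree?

9

D (Black): min(10, 14) = 10
E (Black): min(1, 4) = 1
C (White): max(10, 1) = 10
B (Black): min(10, 8) = 8
H (Black): min(3, 14) = 3
I (Black): min(9, 11) = 9
G (White): max(3, 9) = 9
K (Black): min(10, 13) = 10
L (Black): min(14, 8) = 8
J (White): max(10, 8) = 10
F (Black): min(9, 10) = 9
Root (White): max(8, 9) = 9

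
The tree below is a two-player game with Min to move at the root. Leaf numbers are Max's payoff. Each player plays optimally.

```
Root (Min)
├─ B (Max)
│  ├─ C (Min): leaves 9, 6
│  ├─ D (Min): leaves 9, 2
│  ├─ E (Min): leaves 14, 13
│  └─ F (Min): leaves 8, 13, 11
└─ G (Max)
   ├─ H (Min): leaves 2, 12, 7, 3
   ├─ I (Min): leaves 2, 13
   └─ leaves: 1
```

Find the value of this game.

2

C (Min): min(9, 6) = 6
D (Min): min(9, 2) = 2
E (Min): min(14, 13) = 13
F (Min): min(8, 13, 11) = 8
B (Max): max(6, 2, 13, 8) = 13
H (Min): min(2, 12, 7, 3) = 2
I (Min): min(2, 13) = 2
G (Max): max(2, 2, 1) = 2
Root (Min): min(13, 2) = 2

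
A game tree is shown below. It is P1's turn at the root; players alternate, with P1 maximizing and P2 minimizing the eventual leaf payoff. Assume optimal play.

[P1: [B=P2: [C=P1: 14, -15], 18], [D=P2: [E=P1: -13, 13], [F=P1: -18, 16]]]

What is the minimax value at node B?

C: max(14, -15) = 14
B: min(14, 18) = 14

14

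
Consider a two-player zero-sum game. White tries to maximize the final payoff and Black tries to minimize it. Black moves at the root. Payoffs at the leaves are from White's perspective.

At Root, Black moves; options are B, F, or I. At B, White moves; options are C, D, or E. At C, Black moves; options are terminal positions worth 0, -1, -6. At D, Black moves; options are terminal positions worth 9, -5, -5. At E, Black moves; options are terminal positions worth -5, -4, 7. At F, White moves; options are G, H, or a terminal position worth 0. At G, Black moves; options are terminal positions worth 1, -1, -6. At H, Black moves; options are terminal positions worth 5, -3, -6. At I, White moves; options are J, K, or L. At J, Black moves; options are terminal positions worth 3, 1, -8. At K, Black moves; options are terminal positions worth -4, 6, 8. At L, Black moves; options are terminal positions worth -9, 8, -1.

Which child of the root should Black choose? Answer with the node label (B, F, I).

C (Black): min(0, -1, -6) = -6
D (Black): min(9, -5, -5) = -5
E (Black): min(-5, -4, 7) = -5
B (White): max(-6, -5, -5) = -5
G (Black): min(1, -1, -6) = -6
H (Black): min(5, -3, -6) = -6
F (White): max(-6, -6, 0) = 0
J (Black): min(3, 1, -8) = -8
K (Black): min(-4, 6, 8) = -4
L (Black): min(-9, 8, -1) = -9
I (White): max(-8, -4, -9) = -4
Root (Black): min(-5, 0, -4) = -5
Black picks the child with the lowest value: B (value -5).

B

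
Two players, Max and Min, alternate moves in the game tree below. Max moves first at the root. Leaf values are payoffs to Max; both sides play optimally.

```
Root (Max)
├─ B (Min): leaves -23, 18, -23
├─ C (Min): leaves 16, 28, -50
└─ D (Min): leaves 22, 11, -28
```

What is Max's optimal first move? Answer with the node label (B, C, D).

B

B (Min): min(-23, 18, -23) = -23
C (Min): min(16, 28, -50) = -50
D (Min): min(22, 11, -28) = -28
Root (Max): max(-23, -50, -28) = -23
Max picks the child with the highest value: B (value -23).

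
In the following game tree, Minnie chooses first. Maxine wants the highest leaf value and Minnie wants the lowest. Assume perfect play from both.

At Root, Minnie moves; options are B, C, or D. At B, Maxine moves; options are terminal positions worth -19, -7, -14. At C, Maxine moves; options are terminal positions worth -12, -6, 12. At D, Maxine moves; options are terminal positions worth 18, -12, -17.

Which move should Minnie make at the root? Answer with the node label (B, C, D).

B

B (Maxine): max(-19, -7, -14) = -7
C (Maxine): max(-12, -6, 12) = 12
D (Maxine): max(18, -12, -17) = 18
Root (Minnie): min(-7, 12, 18) = -7
Minnie picks the child with the lowest value: B (value -7).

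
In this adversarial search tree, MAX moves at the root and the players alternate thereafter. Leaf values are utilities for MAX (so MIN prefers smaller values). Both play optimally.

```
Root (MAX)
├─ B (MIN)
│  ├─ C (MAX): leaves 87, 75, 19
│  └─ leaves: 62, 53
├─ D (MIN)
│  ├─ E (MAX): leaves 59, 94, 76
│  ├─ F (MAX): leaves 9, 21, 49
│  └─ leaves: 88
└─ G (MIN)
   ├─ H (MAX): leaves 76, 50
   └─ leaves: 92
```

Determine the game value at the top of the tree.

C (MAX): max(87, 75, 19) = 87
B (MIN): min(87, 62, 53) = 53
E (MAX): max(59, 94, 76) = 94
F (MAX): max(9, 21, 49) = 49
D (MIN): min(94, 49, 88) = 49
H (MAX): max(76, 50) = 76
G (MIN): min(76, 92) = 76
Root (MAX): max(53, 49, 76) = 76

76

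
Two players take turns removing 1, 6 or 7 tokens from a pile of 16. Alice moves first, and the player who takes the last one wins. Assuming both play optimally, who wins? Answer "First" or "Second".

Second

Mark each pile size as W (mover wins) or L (mover loses):
i:   0  1  2  3  4  5  6  7  8  9 10 11 12 13 14 15 16
     L  W  L  W  L  W  W  W  W  W  W  W  L  W  L  W  L
Position 16 is L, so the second player wins.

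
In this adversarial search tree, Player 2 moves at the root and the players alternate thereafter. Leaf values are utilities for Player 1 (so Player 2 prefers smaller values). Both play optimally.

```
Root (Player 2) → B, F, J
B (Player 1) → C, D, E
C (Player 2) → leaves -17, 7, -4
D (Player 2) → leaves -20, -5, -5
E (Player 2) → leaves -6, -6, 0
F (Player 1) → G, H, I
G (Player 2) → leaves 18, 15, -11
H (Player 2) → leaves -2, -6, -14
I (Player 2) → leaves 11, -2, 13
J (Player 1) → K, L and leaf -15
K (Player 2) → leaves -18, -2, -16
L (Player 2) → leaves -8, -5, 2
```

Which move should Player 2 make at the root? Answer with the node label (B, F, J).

C (Player 2): min(-17, 7, -4) = -17
D (Player 2): min(-20, -5, -5) = -20
E (Player 2): min(-6, -6, 0) = -6
B (Player 1): max(-17, -20, -6) = -6
G (Player 2): min(18, 15, -11) = -11
H (Player 2): min(-2, -6, -14) = -14
I (Player 2): min(11, -2, 13) = -2
F (Player 1): max(-11, -14, -2) = -2
K (Player 2): min(-18, -2, -16) = -18
L (Player 2): min(-8, -5, 2) = -8
J (Player 1): max(-18, -8, -15) = -8
Root (Player 2): min(-6, -2, -8) = -8
Player 2 picks the child with the lowest value: J (value -8).

J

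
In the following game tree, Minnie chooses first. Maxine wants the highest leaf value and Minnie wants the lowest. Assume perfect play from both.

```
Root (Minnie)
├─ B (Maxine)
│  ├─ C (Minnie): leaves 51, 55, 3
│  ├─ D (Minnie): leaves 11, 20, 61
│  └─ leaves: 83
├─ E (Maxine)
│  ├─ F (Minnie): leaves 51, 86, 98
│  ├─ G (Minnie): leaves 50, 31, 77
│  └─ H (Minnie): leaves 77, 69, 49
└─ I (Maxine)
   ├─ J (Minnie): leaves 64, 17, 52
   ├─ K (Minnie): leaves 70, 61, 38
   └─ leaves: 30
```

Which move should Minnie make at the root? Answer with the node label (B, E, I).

C (Minnie): min(51, 55, 3) = 3
D (Minnie): min(11, 20, 61) = 11
B (Maxine): max(3, 11, 83) = 83
F (Minnie): min(51, 86, 98) = 51
G (Minnie): min(50, 31, 77) = 31
H (Minnie): min(77, 69, 49) = 49
E (Maxine): max(51, 31, 49) = 51
J (Minnie): min(64, 17, 52) = 17
K (Minnie): min(70, 61, 38) = 38
I (Maxine): max(17, 38, 30) = 38
Root (Minnie): min(83, 51, 38) = 38
Minnie picks the child with the lowest value: I (value 38).

I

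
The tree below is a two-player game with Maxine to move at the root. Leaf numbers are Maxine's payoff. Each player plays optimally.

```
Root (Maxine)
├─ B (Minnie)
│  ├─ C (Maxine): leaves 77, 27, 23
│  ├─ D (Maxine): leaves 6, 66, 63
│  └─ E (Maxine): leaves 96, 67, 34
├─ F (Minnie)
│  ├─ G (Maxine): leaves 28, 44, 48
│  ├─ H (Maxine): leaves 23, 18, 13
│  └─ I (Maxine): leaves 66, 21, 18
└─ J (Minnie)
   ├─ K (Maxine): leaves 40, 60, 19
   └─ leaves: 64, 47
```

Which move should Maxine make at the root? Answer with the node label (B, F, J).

C (Maxine): max(77, 27, 23) = 77
D (Maxine): max(6, 66, 63) = 66
E (Maxine): max(96, 67, 34) = 96
B (Minnie): min(77, 66, 96) = 66
G (Maxine): max(28, 44, 48) = 48
H (Maxine): max(23, 18, 13) = 23
I (Maxine): max(66, 21, 18) = 66
F (Minnie): min(48, 23, 66) = 23
K (Maxine): max(40, 60, 19) = 60
J (Minnie): min(60, 64, 47) = 47
Root (Maxine): max(66, 23, 47) = 66
Maxine picks the child with the highest value: B (value 66).

B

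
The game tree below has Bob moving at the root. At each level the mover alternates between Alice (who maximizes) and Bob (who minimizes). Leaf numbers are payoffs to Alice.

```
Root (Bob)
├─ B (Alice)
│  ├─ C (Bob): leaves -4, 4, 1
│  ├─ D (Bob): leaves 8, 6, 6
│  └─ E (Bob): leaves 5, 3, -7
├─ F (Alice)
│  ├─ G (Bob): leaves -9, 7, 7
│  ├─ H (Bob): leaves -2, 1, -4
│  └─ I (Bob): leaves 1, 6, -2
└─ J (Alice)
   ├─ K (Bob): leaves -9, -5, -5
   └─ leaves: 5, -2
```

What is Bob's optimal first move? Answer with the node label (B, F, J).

C (Bob): min(-4, 4, 1) = -4
D (Bob): min(8, 6, 6) = 6
E (Bob): min(5, 3, -7) = -7
B (Alice): max(-4, 6, -7) = 6
G (Bob): min(-9, 7, 7) = -9
H (Bob): min(-2, 1, -4) = -4
I (Bob): min(1, 6, -2) = -2
F (Alice): max(-9, -4, -2) = -2
K (Bob): min(-9, -5, -5) = -9
J (Alice): max(-9, 5, -2) = 5
Root (Bob): min(6, -2, 5) = -2
Bob picks the child with the lowest value: F (value -2).

F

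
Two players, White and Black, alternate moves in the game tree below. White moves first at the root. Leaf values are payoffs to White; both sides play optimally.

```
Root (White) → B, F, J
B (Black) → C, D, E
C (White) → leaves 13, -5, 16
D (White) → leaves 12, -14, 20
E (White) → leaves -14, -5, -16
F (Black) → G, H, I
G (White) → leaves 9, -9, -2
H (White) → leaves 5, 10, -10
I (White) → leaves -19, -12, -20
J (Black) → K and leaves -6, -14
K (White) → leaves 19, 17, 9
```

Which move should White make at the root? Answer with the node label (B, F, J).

C (White): max(13, -5, 16) = 16
D (White): max(12, -14, 20) = 20
E (White): max(-14, -5, -16) = -5
B (Black): min(16, 20, -5) = -5
G (White): max(9, -9, -2) = 9
H (White): max(5, 10, -10) = 10
I (White): max(-19, -12, -20) = -12
F (Black): min(9, 10, -12) = -12
K (White): max(19, 17, 9) = 19
J (Black): min(19, -6, -14) = -14
Root (White): max(-5, -12, -14) = -5
White picks the child with the highest value: B (value -5).

B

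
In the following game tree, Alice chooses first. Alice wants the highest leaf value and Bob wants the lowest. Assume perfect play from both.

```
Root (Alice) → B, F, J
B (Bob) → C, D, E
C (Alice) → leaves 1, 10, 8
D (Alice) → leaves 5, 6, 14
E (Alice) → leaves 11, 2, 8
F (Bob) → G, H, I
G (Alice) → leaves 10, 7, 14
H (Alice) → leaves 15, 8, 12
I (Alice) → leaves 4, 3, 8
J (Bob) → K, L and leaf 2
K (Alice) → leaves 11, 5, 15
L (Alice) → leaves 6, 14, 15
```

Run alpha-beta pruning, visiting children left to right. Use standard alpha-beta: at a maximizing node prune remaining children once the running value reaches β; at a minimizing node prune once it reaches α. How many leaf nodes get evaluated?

C [α=-∞,β=+∞]: v=10
D [α=-∞,β=10]: v=14
E [α=-∞,β=10]: v=11 after child 1 ≥ β → β-cutoff, skip 2
B [α=-∞,β=+∞]: v=10
G [α=10,β=+∞]: v=14
H [α=10,β=14]: v=15 after child 1 ≥ β → β-cutoff, skip 2
I [α=10,β=14]: v=8
F [α=10,β=+∞]: v=8
K [α=10,β=+∞]: v=15
L [α=10,β=15]: v=15
J [α=10,β=+∞]: v=2
Root [α=-∞,β=+∞]: v=10
Leaves evaluated: 21 of 25.

21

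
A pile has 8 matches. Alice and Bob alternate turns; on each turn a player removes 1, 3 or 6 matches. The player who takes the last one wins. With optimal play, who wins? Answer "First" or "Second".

Mark each pile size as W (mover wins) or L (mover loses):
i:   0  1  2  3  4  5  6  7  8
     L  W  L  W  L  W  W  W  W
Position 8 is W, so the first player wins.

First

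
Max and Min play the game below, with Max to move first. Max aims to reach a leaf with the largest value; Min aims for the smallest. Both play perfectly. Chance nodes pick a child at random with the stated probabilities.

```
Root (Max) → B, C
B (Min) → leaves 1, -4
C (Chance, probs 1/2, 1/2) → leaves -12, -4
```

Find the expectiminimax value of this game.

B (Min): min(1, -4) = -4
C (Chance): 1/2·-12 + 1/2·-4 = -8
Root (Max): max(-4, -8) = -4

-4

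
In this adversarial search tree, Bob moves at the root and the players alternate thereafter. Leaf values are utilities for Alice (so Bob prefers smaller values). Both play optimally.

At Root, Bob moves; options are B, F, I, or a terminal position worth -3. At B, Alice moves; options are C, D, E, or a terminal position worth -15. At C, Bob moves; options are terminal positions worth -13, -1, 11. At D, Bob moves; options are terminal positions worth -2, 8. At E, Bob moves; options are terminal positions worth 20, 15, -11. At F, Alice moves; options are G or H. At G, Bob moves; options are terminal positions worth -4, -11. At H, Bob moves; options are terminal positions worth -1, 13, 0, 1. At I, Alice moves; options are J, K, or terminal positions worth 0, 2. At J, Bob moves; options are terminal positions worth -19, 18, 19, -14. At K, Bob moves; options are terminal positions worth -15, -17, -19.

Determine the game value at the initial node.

C (Bob): min(-13, -1, 11) = -13
D (Bob): min(-2, 8) = -2
E (Bob): min(20, 15, -11) = -11
B (Alice): max(-13, -2, -11, -15) = -2
G (Bob): min(-4, -11) = -11
H (Bob): min(-1, 13, 0, 1) = -1
F (Alice): max(-11, -1) = -1
J (Bob): min(-19, 18, 19, -14) = -19
K (Bob): min(-15, -17, -19) = -19
I (Alice): max(-19, -19, 0, 2) = 2
Root (Bob): min(-2, -1, 2, -3) = -3

-3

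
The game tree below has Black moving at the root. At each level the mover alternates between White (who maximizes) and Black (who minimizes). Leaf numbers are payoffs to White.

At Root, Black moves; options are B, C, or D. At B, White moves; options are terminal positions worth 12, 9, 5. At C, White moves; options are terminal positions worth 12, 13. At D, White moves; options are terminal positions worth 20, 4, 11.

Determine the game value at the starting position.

12

B (White): max(12, 9, 5) = 12
C (White): max(12, 13) = 13
D (White): max(20, 4, 11) = 20
Root (Black): min(12, 13, 20) = 12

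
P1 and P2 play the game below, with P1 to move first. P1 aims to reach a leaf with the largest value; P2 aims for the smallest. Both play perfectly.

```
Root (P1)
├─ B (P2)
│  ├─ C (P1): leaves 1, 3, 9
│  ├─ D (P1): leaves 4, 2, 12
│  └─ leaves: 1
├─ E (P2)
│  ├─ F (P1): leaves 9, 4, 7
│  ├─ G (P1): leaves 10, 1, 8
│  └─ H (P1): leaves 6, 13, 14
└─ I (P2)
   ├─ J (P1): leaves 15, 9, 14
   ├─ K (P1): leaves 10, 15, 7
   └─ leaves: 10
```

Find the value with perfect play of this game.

C (P1): max(1, 3, 9) = 9
D (P1): max(4, 2, 12) = 12
B (P2): min(9, 12, 1) = 1
F (P1): max(9, 4, 7) = 9
G (P1): max(10, 1, 8) = 10
H (P1): max(6, 13, 14) = 14
E (P2): min(9, 10, 14) = 9
J (P1): max(15, 9, 14) = 15
K (P1): max(10, 15, 7) = 15
I (P2): min(15, 15, 10) = 10
Root (P1): max(1, 9, 10) = 10

10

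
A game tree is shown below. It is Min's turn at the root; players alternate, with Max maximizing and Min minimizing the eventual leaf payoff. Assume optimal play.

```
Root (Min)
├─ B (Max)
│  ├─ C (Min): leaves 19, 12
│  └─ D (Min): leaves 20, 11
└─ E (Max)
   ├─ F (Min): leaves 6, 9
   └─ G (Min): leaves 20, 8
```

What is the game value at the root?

C (Min): min(19, 12) = 12
D (Min): min(20, 11) = 11
B (Max): max(12, 11) = 12
F (Min): min(6, 9) = 6
G (Min): min(20, 8) = 8
E (Max): max(6, 8) = 8
Root (Min): min(12, 8) = 8

8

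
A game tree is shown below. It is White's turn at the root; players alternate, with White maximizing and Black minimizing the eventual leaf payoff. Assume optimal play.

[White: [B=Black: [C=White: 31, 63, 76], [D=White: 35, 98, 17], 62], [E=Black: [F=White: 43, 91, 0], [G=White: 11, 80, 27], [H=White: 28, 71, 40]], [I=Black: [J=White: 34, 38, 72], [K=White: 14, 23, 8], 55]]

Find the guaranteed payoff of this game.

C (White): max(31, 63, 76) = 76
D (White): max(35, 98, 17) = 98
B (Black): min(76, 98, 62) = 62
F (White): max(43, 91, 0) = 91
G (White): max(11, 80, 27) = 80
H (White): max(28, 71, 40) = 71
E (Black): min(91, 80, 71) = 71
J (White): max(34, 38, 72) = 72
K (White): max(14, 23, 8) = 23
I (Black): min(72, 23, 55) = 23
Root (White): max(62, 71, 23) = 71

71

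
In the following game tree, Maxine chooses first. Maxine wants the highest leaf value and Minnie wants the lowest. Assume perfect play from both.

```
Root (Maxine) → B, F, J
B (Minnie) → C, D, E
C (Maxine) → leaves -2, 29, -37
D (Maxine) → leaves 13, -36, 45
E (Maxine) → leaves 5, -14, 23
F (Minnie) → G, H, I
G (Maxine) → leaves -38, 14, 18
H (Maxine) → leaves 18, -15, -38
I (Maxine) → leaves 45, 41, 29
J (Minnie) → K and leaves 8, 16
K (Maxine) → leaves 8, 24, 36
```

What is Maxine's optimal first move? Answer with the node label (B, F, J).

B

C (Maxine): max(-2, 29, -37) = 29
D (Maxine): max(13, -36, 45) = 45
E (Maxine): max(5, -14, 23) = 23
B (Minnie): min(29, 45, 23) = 23
G (Maxine): max(-38, 14, 18) = 18
H (Maxine): max(18, -15, -38) = 18
I (Maxine): max(45, 41, 29) = 45
F (Minnie): min(18, 18, 45) = 18
K (Maxine): max(8, 24, 36) = 36
J (Minnie): min(36, 8, 16) = 8
Root (Maxine): max(23, 18, 8) = 23
Maxine picks the child with the highest value: B (value 23).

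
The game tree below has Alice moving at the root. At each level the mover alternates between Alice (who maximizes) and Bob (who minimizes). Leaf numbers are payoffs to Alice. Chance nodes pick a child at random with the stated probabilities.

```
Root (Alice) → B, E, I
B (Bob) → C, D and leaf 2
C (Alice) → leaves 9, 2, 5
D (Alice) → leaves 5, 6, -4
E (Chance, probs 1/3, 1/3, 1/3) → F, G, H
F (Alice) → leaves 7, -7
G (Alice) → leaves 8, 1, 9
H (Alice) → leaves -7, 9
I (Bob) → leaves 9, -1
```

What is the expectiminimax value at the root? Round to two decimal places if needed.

8.33

C (Alice): max(9, 2, 5) = 9
D (Alice): max(5, 6, -4) = 6
B (Bob): min(9, 6, 2) = 2
F (Alice): max(7, -7) = 7
G (Alice): max(8, 1, 9) = 9
H (Alice): max(-7, 9) = 9
E (Chance): 1/3·7 + 1/3·9 + 1/3·9 = 8.33
I (Bob): min(9, -1) = -1
Root (Alice): max(2, 8.33, -1) = 8.33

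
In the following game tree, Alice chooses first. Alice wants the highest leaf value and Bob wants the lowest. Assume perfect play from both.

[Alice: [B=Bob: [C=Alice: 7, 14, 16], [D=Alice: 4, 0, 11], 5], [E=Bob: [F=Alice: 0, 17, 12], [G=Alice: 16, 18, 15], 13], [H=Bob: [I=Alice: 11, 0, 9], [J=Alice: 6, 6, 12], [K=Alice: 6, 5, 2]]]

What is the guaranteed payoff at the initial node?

13

C (Alice): max(7, 14, 16) = 16
D (Alice): max(4, 0, 11) = 11
B (Bob): min(16, 11, 5) = 5
F (Alice): max(0, 17, 12) = 17
G (Alice): max(16, 18, 15) = 18
E (Bob): min(17, 18, 13) = 13
I (Alice): max(11, 0, 9) = 11
J (Alice): max(6, 6, 12) = 12
K (Alice): max(6, 5, 2) = 6
H (Bob): min(11, 12, 6) = 6
Root (Alice): max(5, 13, 6) = 13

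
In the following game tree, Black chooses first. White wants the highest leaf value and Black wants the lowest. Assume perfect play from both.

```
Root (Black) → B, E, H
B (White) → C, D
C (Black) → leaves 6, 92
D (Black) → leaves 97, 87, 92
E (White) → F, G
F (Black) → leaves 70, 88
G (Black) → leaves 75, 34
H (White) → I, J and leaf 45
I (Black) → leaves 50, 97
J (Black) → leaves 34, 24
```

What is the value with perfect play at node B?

C: min(6, 92) = 6
D: min(97, 87, 92) = 87
B: max(6, 87) = 87

87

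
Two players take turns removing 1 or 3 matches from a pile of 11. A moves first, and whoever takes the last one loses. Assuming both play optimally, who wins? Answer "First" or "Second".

Second

W/L table (W = player to move can force a win):
i:   0  1  2  3  4  5  6  7  8  9 10 11
     W  L  W  L  W  L  W  L  W  L  W  L
Position 11 is L, so the second player wins.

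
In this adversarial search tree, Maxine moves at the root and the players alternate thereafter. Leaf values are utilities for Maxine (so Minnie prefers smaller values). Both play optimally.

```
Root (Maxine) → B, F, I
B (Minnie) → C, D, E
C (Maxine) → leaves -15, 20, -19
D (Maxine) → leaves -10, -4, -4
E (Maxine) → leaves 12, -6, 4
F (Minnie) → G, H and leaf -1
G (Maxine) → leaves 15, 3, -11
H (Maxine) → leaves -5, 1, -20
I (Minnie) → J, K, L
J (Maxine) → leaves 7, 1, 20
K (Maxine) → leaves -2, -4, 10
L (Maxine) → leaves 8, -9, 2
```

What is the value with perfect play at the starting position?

8

C (Maxine): max(-15, 20, -19) = 20
D (Maxine): max(-10, -4, -4) = -4
E (Maxine): max(12, -6, 4) = 12
B (Minnie): min(20, -4, 12) = -4
G (Maxine): max(15, 3, -11) = 15
H (Maxine): max(-5, 1, -20) = 1
F (Minnie): min(15, 1, -1) = -1
J (Maxine): max(7, 1, 20) = 20
K (Maxine): max(-2, -4, 10) = 10
L (Maxine): max(8, -9, 2) = 8
I (Minnie): min(20, 10, 8) = 8
Root (Maxine): max(-4, -1, 8) = 8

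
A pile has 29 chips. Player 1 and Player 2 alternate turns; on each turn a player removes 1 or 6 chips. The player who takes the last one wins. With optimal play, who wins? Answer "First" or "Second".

First

W/L table (W = player to move can force a win):
i:   0  1  2  3  4  5  6  7  8  9 10 11 12 13 14 15 16 17 18 19 20 21 22 23 24 25 26 27 28 29
     L  W  L  W  L  W  W  L  W  L  W  L  W  W  L  W  L  W  L  W  W  L  W  L  W  L  W  W  L  W
Position 29 is W, so the first player wins.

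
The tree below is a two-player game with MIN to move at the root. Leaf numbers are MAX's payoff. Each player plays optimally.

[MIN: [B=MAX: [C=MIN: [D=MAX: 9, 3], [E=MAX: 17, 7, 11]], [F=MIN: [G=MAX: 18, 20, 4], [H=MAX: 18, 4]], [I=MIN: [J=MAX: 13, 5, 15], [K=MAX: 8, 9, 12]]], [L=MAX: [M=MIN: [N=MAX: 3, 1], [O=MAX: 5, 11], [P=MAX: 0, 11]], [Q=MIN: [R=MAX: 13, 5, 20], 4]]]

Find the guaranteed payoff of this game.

4

D (MAX): max(9, 3) = 9
E (MAX): max(17, 7, 11) = 17
C (MIN): min(9, 17) = 9
G (MAX): max(18, 20, 4) = 20
H (MAX): max(18, 4) = 18
F (MIN): min(20, 18) = 18
J (MAX): max(13, 5, 15) = 15
K (MAX): max(8, 9, 12) = 12
I (MIN): min(15, 12) = 12
B (MAX): max(9, 18, 12) = 18
N (MAX): max(3, 1) = 3
O (MAX): max(5, 11) = 11
P (MAX): max(0, 11) = 11
M (MIN): min(3, 11, 11) = 3
R (MAX): max(13, 5, 20) = 20
Q (MIN): min(20, 4) = 4
L (MAX): max(3, 4) = 4
Root (MIN): min(18, 4) = 4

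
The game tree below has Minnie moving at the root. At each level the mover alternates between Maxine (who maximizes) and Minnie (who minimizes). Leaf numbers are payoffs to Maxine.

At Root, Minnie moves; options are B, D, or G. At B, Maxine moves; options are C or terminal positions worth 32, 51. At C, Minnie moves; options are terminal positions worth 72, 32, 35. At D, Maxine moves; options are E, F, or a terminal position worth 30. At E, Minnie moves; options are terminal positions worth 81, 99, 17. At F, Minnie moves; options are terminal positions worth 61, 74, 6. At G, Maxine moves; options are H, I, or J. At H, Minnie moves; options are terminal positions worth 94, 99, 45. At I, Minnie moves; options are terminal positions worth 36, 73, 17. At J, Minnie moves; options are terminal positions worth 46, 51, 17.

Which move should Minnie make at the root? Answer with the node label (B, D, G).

D

C (Minnie): min(72, 32, 35) = 32
B (Maxine): max(32, 32, 51) = 51
E (Minnie): min(81, 99, 17) = 17
F (Minnie): min(61, 74, 6) = 6
D (Maxine): max(17, 6, 30) = 30
H (Minnie): min(94, 99, 45) = 45
I (Minnie): min(36, 73, 17) = 17
J (Minnie): min(46, 51, 17) = 17
G (Maxine): max(45, 17, 17) = 45
Root (Minnie): min(51, 30, 45) = 30
Minnie picks the child with the lowest value: D (value 30).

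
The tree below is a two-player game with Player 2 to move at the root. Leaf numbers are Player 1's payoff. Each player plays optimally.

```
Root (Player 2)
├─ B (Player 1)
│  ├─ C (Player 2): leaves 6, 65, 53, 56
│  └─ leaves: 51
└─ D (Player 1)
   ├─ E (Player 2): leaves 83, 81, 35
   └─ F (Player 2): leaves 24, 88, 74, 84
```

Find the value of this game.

35

C (Player 2): min(6, 65, 53, 56) = 6
B (Player 1): max(6, 51) = 51
E (Player 2): min(83, 81, 35) = 35
F (Player 2): min(24, 88, 74, 84) = 24
D (Player 1): max(35, 24) = 35
Root (Player 2): min(51, 35) = 35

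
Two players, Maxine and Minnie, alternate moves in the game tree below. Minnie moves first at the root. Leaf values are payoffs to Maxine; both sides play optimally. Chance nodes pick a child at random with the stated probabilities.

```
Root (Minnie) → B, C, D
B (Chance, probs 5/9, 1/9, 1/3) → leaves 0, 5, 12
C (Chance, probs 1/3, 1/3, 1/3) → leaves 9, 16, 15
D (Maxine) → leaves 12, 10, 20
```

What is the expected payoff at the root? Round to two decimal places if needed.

B (Chance): 5/9·0 + 1/9·5 + 1/3·12 = 4.56
C (Chance): 1/3·9 + 1/3·16 + 1/3·15 = 13.33
D (Maxine): max(12, 10, 20) = 20
Root (Minnie): min(4.56, 13.33, 20) = 4.56

4.56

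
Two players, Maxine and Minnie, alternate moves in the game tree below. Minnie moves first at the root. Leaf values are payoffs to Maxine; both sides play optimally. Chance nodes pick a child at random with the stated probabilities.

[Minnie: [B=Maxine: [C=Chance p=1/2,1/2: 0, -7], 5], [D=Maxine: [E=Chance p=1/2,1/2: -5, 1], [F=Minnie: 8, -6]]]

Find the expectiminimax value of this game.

C (Chance): 1/2·0 + 1/2·-7 = -3.5
B (Maxine): max(-3.5, 5) = 5
E (Chance): 1/2·-5 + 1/2·1 = -2
F (Minnie): min(8, -6) = -6
D (Maxine): max(-2, -6) = -2
Root (Minnie): min(5, -2) = -2

-2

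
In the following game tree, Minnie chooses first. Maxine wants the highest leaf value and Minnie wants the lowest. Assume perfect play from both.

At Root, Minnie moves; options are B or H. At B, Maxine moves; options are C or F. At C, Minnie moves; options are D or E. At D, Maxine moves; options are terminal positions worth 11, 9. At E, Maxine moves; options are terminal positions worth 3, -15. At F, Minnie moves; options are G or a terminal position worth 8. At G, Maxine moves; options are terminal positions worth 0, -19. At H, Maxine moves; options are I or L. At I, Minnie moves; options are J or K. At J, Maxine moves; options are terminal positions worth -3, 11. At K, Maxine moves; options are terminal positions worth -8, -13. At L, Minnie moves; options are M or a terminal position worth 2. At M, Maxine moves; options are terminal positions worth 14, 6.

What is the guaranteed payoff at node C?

3

D: max(11, 9) = 11
E: max(3, -15) = 3
C: min(11, 3) = 3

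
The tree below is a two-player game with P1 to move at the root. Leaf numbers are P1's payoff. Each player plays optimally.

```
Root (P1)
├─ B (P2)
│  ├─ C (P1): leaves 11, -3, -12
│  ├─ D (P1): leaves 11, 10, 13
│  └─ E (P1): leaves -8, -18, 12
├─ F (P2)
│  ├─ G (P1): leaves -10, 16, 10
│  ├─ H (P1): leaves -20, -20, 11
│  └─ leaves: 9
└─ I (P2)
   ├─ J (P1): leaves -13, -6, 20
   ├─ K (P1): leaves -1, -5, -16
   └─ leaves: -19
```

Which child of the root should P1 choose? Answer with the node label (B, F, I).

C (P1): max(11, -3, -12) = 11
D (P1): max(11, 10, 13) = 13
E (P1): max(-8, -18, 12) = 12
B (P2): min(11, 13, 12) = 11
G (P1): max(-10, 16, 10) = 16
H (P1): max(-20, -20, 11) = 11
F (P2): min(16, 11, 9) = 9
J (P1): max(-13, -6, 20) = 20
K (P1): max(-1, -5, -16) = -1
I (P2): min(20, -1, -19) = -19
Root (P1): max(11, 9, -19) = 11
P1 picks the child with the highest value: B (value 11).

B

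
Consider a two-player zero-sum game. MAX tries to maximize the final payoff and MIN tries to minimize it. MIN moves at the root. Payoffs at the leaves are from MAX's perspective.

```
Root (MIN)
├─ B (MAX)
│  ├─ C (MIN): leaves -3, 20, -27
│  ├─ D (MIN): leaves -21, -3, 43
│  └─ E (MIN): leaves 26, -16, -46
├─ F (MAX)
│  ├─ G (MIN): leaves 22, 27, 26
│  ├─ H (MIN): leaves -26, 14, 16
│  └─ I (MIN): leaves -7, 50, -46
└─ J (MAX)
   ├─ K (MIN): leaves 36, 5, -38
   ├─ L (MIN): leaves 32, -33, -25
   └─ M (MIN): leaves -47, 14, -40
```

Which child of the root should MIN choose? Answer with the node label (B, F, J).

C (MIN): min(-3, 20, -27) = -27
D (MIN): min(-21, -3, 43) = -21
E (MIN): min(26, -16, -46) = -46
B (MAX): max(-27, -21, -46) = -21
G (MIN): min(22, 27, 26) = 22
H (MIN): min(-26, 14, 16) = -26
I (MIN): min(-7, 50, -46) = -46
F (MAX): max(22, -26, -46) = 22
K (MIN): min(36, 5, -38) = -38
L (MIN): min(32, -33, -25) = -33
M (MIN): min(-47, 14, -40) = -47
J (MAX): max(-38, -33, -47) = -33
Root (MIN): min(-21, 22, -33) = -33
MIN picks the child with the lowest value: J (value -33).

J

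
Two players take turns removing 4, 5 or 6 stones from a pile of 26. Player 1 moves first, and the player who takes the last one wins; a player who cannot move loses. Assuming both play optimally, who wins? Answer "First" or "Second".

First

Mark each pile size as W (mover wins) or L (mover loses):
i:   0  1  2  3  4  5  6  7  8  9 10 11 12 13 14 15 16 17 18 19 20 21 22 23 24 25 26
     L  L  L  L  W  W  W  W  W  W  L  L  L  L  W  W  W  W  W  W  L  L  L  L  W  W  W
Position 26 is W, so the first player wins.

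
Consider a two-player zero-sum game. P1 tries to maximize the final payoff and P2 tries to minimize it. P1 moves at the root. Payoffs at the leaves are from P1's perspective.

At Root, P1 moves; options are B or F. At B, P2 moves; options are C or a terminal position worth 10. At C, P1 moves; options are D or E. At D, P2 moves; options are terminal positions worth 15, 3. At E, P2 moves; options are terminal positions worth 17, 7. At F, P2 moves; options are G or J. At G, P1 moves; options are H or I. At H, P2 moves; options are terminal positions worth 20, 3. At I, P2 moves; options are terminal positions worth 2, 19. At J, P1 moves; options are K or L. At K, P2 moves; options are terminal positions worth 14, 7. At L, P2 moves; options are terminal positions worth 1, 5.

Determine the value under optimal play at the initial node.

7

D (P2): min(15, 3) = 3
E (P2): min(17, 7) = 7
C (P1): max(3, 7) = 7
B (P2): min(7, 10) = 7
H (P2): min(20, 3) = 3
I (P2): min(2, 19) = 2
G (P1): max(3, 2) = 3
K (P2): min(14, 7) = 7
L (P2): min(1, 5) = 1
J (P1): max(7, 1) = 7
F (P2): min(3, 7) = 3
Root (P1): max(7, 3) = 7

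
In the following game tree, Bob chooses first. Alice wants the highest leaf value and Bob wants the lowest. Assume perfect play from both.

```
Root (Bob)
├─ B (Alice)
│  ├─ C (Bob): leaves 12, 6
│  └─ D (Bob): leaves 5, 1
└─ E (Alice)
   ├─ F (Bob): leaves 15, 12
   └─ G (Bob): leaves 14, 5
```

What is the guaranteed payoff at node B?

6

C: min(12, 6) = 6
D: min(5, 1) = 1
B: max(6, 1) = 6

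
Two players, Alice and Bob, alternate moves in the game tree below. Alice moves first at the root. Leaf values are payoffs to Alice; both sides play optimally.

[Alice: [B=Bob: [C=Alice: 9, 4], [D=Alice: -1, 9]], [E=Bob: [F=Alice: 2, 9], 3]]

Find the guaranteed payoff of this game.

9

C (Alice): max(9, 4) = 9
D (Alice): max(-1, 9) = 9
B (Bob): min(9, 9) = 9
F (Alice): max(2, 9) = 9
E (Bob): min(9, 3) = 3
Root (Alice): max(9, 3) = 9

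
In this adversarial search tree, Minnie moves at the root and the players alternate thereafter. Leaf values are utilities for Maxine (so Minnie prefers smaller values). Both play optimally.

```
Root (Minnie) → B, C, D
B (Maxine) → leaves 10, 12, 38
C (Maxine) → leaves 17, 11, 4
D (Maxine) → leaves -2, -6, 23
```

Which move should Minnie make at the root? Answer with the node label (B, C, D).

B (Maxine): max(10, 12, 38) = 38
C (Maxine): max(17, 11, 4) = 17
D (Maxine): max(-2, -6, 23) = 23
Root (Minnie): min(38, 17, 23) = 17
Minnie picks the child with the lowest value: C (value 17).

C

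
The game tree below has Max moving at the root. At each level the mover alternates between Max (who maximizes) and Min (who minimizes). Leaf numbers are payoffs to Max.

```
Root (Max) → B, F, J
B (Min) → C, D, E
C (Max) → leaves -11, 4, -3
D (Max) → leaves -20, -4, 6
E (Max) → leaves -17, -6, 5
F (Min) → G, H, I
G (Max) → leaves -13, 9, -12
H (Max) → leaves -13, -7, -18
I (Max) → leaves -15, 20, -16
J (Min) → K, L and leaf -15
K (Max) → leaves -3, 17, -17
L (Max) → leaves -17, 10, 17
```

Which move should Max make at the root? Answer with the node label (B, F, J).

B

C (Max): max(-11, 4, -3) = 4
D (Max): max(-20, -4, 6) = 6
E (Max): max(-17, -6, 5) = 5
B (Min): min(4, 6, 5) = 4
G (Max): max(-13, 9, -12) = 9
H (Max): max(-13, -7, -18) = -7
I (Max): max(-15, 20, -16) = 20
F (Min): min(9, -7, 20) = -7
K (Max): max(-3, 17, -17) = 17
L (Max): max(-17, 10, 17) = 17
J (Min): min(17, 17, -15) = -15
Root (Max): max(4, -7, -15) = 4
Max picks the child with the highest value: B (value 4).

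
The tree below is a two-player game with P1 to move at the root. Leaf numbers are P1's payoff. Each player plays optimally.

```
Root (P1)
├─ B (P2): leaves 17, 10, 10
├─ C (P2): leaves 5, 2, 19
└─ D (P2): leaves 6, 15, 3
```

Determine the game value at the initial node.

10

B (P2): min(17, 10, 10) = 10
C (P2): min(5, 2, 19) = 2
D (P2): min(6, 15, 3) = 3
Root (P1): max(10, 2, 3) = 10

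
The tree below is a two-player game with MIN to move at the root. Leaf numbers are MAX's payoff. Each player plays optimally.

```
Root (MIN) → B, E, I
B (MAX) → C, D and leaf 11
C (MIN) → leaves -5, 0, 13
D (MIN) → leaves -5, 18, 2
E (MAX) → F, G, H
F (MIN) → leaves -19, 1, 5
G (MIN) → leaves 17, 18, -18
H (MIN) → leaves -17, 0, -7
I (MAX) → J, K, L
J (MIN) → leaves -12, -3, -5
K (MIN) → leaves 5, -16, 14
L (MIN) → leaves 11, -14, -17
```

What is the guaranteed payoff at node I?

-12

J: min(-12, -3, -5) = -12
K: min(5, -16, 14) = -16
L: min(11, -14, -17) = -17
I: max(-12, -16, -17) = -12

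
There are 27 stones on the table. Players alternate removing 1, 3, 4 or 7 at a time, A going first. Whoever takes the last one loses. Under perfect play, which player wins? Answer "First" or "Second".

Second

Mark each pile size as W (mover wins) or L (mover loses):
i:   0  1  2  3  4  5  6  7  8  9 10 11 12 13 14 15 16 17 18 19 20 21 22 23 24 25 26 27
     W  L  W  L  W  W  W  W  W  L  W  L  W  W  W  W  W  L  W  L  W  W  W  W  W  L  W  L
Position 27 is L, so the second player wins.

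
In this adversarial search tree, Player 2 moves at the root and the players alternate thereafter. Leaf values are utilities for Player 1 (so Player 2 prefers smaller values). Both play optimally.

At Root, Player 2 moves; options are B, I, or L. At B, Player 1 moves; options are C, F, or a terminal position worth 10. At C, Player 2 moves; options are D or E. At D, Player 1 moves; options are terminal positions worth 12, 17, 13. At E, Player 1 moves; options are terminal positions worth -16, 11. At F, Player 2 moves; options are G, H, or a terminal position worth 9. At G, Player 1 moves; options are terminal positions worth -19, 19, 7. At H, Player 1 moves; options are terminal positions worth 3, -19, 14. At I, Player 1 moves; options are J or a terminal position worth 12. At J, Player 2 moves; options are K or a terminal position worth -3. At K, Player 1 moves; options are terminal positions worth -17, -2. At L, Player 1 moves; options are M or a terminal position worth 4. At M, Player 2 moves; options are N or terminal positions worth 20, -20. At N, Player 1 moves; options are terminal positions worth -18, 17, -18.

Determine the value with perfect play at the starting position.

D (Player 1): max(12, 17, 13) = 17
E (Player 1): max(-16, 11) = 11
C (Player 2): min(17, 11) = 11
G (Player 1): max(-19, 19, 7) = 19
H (Player 1): max(3, -19, 14) = 14
F (Player 2): min(19, 14, 9) = 9
B (Player 1): max(11, 9, 10) = 11
K (Player 1): max(-17, -2) = -2
J (Player 2): min(-2, -3) = -3
I (Player 1): max(-3, 12) = 12
N (Player 1): max(-18, 17, -18) = 17
M (Player 2): min(17, 20, -20) = -20
L (Player 1): max(-20, 4) = 4
Root (Player 2): min(11, 12, 4) = 4

4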